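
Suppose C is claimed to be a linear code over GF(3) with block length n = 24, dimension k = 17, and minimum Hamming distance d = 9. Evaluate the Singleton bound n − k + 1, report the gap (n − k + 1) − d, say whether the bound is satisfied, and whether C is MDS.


Singleton RHS = n − k + 1 = 8, slack = -1, bound violated (no such code; not MDS).

Singleton bound: d ≤ n − k + 1.
Here n = 24, k = 17, so n − k + 1 = 8.
Given d = 9, check d ≤ 8: NO.
Slack = (n − k + 1) − d = -1.
The slack is negative: d = 9 exceeds n − k + 1 = 8 by 1, so the Singleton bound is violated and no linear [24, 17, 9]_3 code can exist. In particular it is not MDS (MDS requires d = n − k + 1 exactly).
Description: the claimed parameters are [24, 17, 9]_3; such a code would be impossible (violates the Singleton bound).


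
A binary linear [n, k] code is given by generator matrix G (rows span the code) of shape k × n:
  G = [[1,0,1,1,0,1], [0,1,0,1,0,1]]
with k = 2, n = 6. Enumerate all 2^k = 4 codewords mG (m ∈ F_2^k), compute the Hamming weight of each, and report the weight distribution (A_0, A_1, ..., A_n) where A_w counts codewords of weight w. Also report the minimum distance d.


Weight distribution: A_0 = 1, A_3 = 2, A_4 = 1. Minimum distance d = 3.

Enumerate all 2^2 = 4 messages m ∈ F_2^2.
For each, compute codeword c = mG in F_2^6, then tally its weight.
  m = 00 → c = 000000, weight = 0.
  m = 10 → c = 101101, weight = 4.
  m = 01 → c = 010101, weight = 3.
  m = 11 → c = 111000, weight = 3.
Tally weights:
  weight 0: 1 codewords.
  weight 3: 2 codewords.
  weight 4: 1 codewords.
Minimum distance d = smallest w > 0 with A_w > 0 = 3.
Sanity: Σ A_w = 4 = 2^2 = 4 ✓.


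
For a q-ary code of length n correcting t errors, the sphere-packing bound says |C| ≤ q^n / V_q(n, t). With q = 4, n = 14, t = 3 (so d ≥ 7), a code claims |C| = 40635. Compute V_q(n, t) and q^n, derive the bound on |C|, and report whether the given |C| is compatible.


V_q(n, t) = 10690, q^n = 268435456, Hamming bound = 25110, |C| = 40635 > bound (violated).

Step 1: Compute V_q(n, t) = Σ_{j=0}^3 C(n, j) (q−1)^j.
  j = 0: C(14,0)·(3)^0 = 1·1 = 1.
  j = 1: C(14,1)·(3)^1 = 14·3 = 42.
  j = 2: C(14,2)·(3)^2 = 91·9 = 819.
  j = 3: C(14,3)·(3)^3 = 364·27 = 9828.
  V_q(n, t) = 1 + 42 + 819 + 9828 = 10690.
Step 2: q^n = 4^14 = 268435456.
Step 3: Hamming bound ⌊q^n / V_q(n,t)⌋ = ⌊268435456/10690⌋ = 25110.
Step 4: Compare |C| = 40635 to 25110: violated.
The claimed |C| lies above the Hamming bound, so no 4-ary code of length 14 with d ≥ 7 can have 40635 codewords.


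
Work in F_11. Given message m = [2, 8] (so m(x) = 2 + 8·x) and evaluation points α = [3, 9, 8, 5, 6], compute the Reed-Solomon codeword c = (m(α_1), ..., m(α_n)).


c = [4, 8, 0, 9, 6]

Message polynomial: m(x) = 2 + 8·x (mod 11).
For each evaluation point α_i, compute m(α_i) mod 11:
  α_1 = 3: Horner steps 8 → 4, so m(3) = 4.
  α_2 = 9: Horner steps 8 → 8, so m(9) = 8.
  α_3 = 8: Horner steps 8 → 0, so m(8) = 0.
  α_4 = 5: Horner steps 8 → 9, so m(5) = 9.
  α_5 = 6: Horner steps 8 → 6, so m(6) = 6.
Codeword c = [4, 8, 0, 9, 6] ∈ F_11^5.


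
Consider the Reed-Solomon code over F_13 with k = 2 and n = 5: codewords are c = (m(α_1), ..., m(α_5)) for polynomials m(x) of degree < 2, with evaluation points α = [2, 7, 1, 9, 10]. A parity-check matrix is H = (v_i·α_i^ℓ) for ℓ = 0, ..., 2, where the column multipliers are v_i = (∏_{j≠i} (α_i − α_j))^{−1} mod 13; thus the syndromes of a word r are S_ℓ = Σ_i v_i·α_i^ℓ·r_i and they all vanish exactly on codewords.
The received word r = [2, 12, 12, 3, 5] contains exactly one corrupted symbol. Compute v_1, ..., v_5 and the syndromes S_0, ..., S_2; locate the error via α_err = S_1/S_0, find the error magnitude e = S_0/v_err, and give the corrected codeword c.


S = (4, 4, 4), error at position 3, error magnitude e = 12, c = [2, 12, 0, 3, 5].

Step 1: column multipliers v_i = (∏_{j≠i}(α_i − α_j))^{−1} mod 13.
  i = 1 (α = 2): (2−7)(2−1)(2−9)(2−10) = (−5)·1·(−7)·(−8) = −280 ≡ 6, so v_1 = 6^{−1} = 11 (mod 13).
  i = 2 (α = 7): (7−2)(7−1)(7−9)(7−10) = 5·6·(−2)·(−3) = 180 ≡ 11, so v_2 = 11^{−1} = 6 (mod 13).
  i = 3 (α = 1): (1−2)(1−7)(1−9)(1−10) = (−1)·(−6)·(−8)·(−9) = 432 ≡ 3, so v_3 = 3^{−1} = 9 (mod 13).
  i = 4 (α = 9): (9−2)(9−7)(9−1)(9−10) = 7·2·8·(−1) = −112 ≡ 5, so v_4 = 5^{−1} = 8 (mod 13).
  i = 5 (α = 10): (10−2)(10−7)(10−1)(10−9) = 8·3·9·1 = 216 ≡ 8, so v_5 = 8^{−1} = 5 (mod 13).
  v = [11, 6, 9, 8, 5].
Step 2: syndromes of r = [2, 12, 12, 3, 5] (all sums mod 13).
  S_0 = Σ v_i r_i = 11·2 + 6·12 + 9·12 + 8·3 + 5·5 = 251 ≡ 4.
  S_1 = Σ v_i α_i r_i = 11·2·2 + 6·7·12 + 9·1·12 + 8·9·3 + 5·10·5 = 1122 ≡ 4.
  α_i^2 mod 13 = [4, 10, 1, 3, 9].
  S_2 = Σ v_i α_i^2 r_i = 11·4·2 + 6·10·12 + 9·1·12 + 8·3·3 + 5·9·5 = 1213 ≡ 4.
  S = (4, 4, 4) ≠ 0, so r is not a codeword (an error is present).
Step 3: locate the error. For a single error e at position i, S_ℓ = v_i·e·α_i^ℓ, so α_err = S_1/S_0.
  S_0^{−1} = 4^{−1} = 10 (mod 13), so α_err = 4·10 = 40 ≡ 1 = α_3. Error position i = 3.
  Consistency check: S_2/S_1 = 4·10 = 40 ≡ 1 = α_err ✓ (single-error assumption holds).
Step 4: error magnitude e = S_0/v_3 = S_0·∏_{j≠3}(α_3 − α_j) = 4·3 = 12 ≡ 12 (mod 13).
Step 5: correct position 3: c_3 = r_3 − e = 12 − 12 ≡ 0 (mod 13). Hence c = [2, 12, 0, 3, 5].
  Check: interpolating c through the α_i gives m(x) = 11 + 2·x (degree < 2) with m(α_i) = c_i for every i, so c is indeed a codeword.


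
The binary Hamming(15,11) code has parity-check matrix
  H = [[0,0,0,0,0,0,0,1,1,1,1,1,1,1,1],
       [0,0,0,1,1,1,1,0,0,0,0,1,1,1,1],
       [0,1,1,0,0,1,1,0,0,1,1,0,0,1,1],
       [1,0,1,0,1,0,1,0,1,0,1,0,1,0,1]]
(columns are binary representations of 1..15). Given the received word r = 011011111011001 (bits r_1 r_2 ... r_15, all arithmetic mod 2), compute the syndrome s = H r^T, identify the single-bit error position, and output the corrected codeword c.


s = (1, 1, 0, 0)^T, error position = 12, corrected codeword c = 011011111010001

Compute s = H r^T mod 2 one row at a time:
  s_1 = 1 + 1 + 0 + 1 + 1 + 0 + 0 + 1 = 5 ≡ 1 (mod 2).
  s_2 = 0 + 1 + 1 + 1 + 1 + 0 + 0 + 1 = 5 ≡ 1 (mod 2).
  s_3 = 1 + 1 + 1 + 1 + 0 + 1 + 0 + 1 = 6 ≡ 0 (mod 2).
  s_4 = 0 + 1 + 1 + 1 + 1 + 1 + 0 + 1 = 6 ≡ 0 (mod 2).
s = (1, 1, 0, 0)^T — this equals column 12 of H (binary 1100), so error is at position 12.
Correct: flip bit 12 of r = 011011111011001 to get c = 011011111010001.


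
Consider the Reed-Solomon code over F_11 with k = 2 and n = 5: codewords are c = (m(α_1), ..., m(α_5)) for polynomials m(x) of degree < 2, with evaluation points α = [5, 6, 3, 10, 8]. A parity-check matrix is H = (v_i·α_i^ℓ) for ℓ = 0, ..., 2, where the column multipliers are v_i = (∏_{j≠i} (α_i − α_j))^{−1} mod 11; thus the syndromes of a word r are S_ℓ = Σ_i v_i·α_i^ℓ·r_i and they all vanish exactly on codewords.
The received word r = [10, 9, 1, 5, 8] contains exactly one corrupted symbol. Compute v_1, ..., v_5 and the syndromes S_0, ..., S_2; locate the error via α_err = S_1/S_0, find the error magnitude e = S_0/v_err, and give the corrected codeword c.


S = (2, 5, 7), error at position 5, error magnitude e = 1, c = [10, 9, 1, 5, 7].

Step 1: column multipliers v_i = (∏_{j≠i}(α_i − α_j))^{−1} mod 11.
  i = 1 (α = 5): (5−6)(5−3)(5−10)(5−8) = (−1)·2·(−5)·(−3) = −30 ≡ 3, so v_1 = 3^{−1} = 4 (mod 11).
  i = 2 (α = 6): (6−5)(6−3)(6−10)(6−8) = 1·3·(−4)·(−2) = 24 ≡ 2, so v_2 = 2^{−1} = 6 (mod 11).
  i = 3 (α = 3): (3−5)(3−6)(3−10)(3−8) = (−2)·(−3)·(−7)·(−5) = 210 ≡ 1, so v_3 = 1^{−1} = 1 (mod 11).
  i = 4 (α = 10): (10−5)(10−6)(10−3)(10−8) = 5·4·7·2 = 280 ≡ 5, so v_4 = 5^{−1} = 9 (mod 11).
  i = 5 (α = 8): (8−5)(8−6)(8−3)(8−10) = 3·2·5·(−2) = −60 ≡ 6, so v_5 = 6^{−1} = 2 (mod 11).
  v = [4, 6, 1, 9, 2].
Step 2: syndromes of r = [10, 9, 1, 5, 8] (all sums mod 11).
  S_0 = Σ v_i r_i = 4·10 + 6·9 + 1·1 + 9·5 + 2·8 = 156 ≡ 2.
  S_1 = Σ v_i α_i r_i = 4·5·10 + 6·6·9 + 1·3·1 + 9·10·5 + 2·8·8 = 1105 ≡ 5.
  α_i^2 mod 11 = [3, 3, 9, 1, 9].
  S_2 = Σ v_i α_i^2 r_i = 4·3·10 + 6·3·9 + 1·9·1 + 9·1·5 + 2·9·8 = 480 ≡ 7.
  S = (2, 5, 7) ≠ 0, so r is not a codeword (an error is present).
Step 3: locate the error. For a single error e at position i, S_ℓ = v_i·e·α_i^ℓ, so α_err = S_1/S_0.
  S_0^{−1} = 2^{−1} = 6 (mod 11), so α_err = 5·6 = 30 ≡ 8 = α_5. Error position i = 5.
  Consistency check: S_2/S_1 = 7·9 = 63 ≡ 8 = α_err ✓ (single-error assumption holds).
Step 4: error magnitude e = S_0/v_5 = S_0·∏_{j≠5}(α_5 − α_j) = 2·6 = 12 ≡ 1 (mod 11).
Step 5: correct position 5: c_5 = r_5 − e = 8 − 1 ≡ 7 (mod 11). Hence c = [10, 9, 1, 5, 7].
  Check: interpolating c through the α_i gives m(x) = 4 + 10·x (degree < 2) with m(α_i) = c_i for every i, so c is indeed a codeword.


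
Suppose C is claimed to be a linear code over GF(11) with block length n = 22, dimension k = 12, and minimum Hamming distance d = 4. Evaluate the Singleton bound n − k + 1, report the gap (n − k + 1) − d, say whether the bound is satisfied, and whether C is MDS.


Singleton RHS = n − k + 1 = 11, slack = 7, bound satisfied, not MDS.

Singleton bound: d ≤ n − k + 1.
Here n = 22, k = 12, so n − k + 1 = 11.
Given d = 4, check d ≤ 11: YES.
Slack = (n − k + 1) − d = 7.
The code is NOT MDS (slack = 7 > 0).
Description: the claimed parameters are [22, 12, 4]_11; such a code would be non-MDS.


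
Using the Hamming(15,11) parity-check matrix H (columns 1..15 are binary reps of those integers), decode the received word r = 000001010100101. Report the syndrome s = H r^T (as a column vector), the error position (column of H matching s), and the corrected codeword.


s = (0, 1, 1, 0)^T, error position = 6, corrected codeword c = 000000010100101

Compute s = H r^T mod 2 one row at a time:
  s_1 = 1 + 0 + 1 + 0 + 0 + 1 + 0 + 1 = 4 ≡ 0 (mod 2).
  s_2 = 0 + 0 + 1 + 0 + 0 + 1 + 0 + 1 = 3 ≡ 1 (mod 2).
  s_3 = 0 + 0 + 1 + 0 + 1 + 0 + 0 + 1 = 3 ≡ 1 (mod 2).
  s_4 = 0 + 0 + 0 + 0 + 0 + 0 + 1 + 1 = 2 ≡ 0 (mod 2).
s = (0, 1, 1, 0)^T — this equals column 6 of H (binary 0110), so error is at position 6.
Correct: flip bit 6 of r = 000001010100101 to get c = 000000010100101.


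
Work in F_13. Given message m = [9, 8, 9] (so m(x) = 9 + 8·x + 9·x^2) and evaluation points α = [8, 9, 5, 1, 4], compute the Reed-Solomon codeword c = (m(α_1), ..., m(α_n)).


c = [12, 4, 1, 0, 3]

Message polynomial: m(x) = 9 + 8·x + 9·x^2 (mod 13).
For each evaluation point α_i, compute m(α_i) mod 13:
  α_1 = 8: Horner steps 9 → 2 → 12, so m(8) = 12.
  α_2 = 9: Horner steps 9 → 11 → 4, so m(9) = 4.
  α_3 = 5: Horner steps 9 → 1 → 1, so m(5) = 1.
  α_4 = 1: Horner steps 9 → 4 → 0, so m(1) = 0.
  α_5 = 4: Horner steps 9 → 5 → 3, so m(4) = 3.
Codeword c = [12, 4, 1, 0, 3] ∈ F_13^5.


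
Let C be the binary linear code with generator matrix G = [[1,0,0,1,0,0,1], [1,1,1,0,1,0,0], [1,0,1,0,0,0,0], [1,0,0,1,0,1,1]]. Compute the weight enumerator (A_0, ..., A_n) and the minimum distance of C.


Weight distribution: A_0 = 1, A_1 = 1, A_2 = 2, A_3 = 4, A_4 = 3, A_5 = 3, A_6 = 2. Minimum distance d = 1.

Enumerate all 2^4 = 16 messages m ∈ F_2^4.
For each, compute codeword c = mG in F_2^7, then tally its weight.
  m = 0000 → c = 0000000, weight = 0.
  m = 1000 → c = 1001001, weight = 3.
  m = 0100 → c = 1110100, weight = 4.
  m = 1100 → c = 0111101, weight = 5.
  m = 0010 → c = 1010000, weight = 2.
  m = 1010 → c = 0011001, weight = 3.
  m = 0110 → c = 0100100, weight = 2.
  m = 1110 → c = 1101101, weight = 5.
  m = 0001 → c = 1001011, weight = 4.
  m = 1001 → c = 0000010, weight = 1.
  m = 0101 → c = 0111111, weight = 6.
  m = 1101 → c = 1110110, weight = 5.
  m = 0011 → c = 0011011, weight = 4.
  m = 1011 → c = 1010010, weight = 3.
  m = 0111 → c = 1101111, weight = 6.
  m = 1111 → c = 0100110, weight = 3.
Tally weights:
  weight 0: 1 codewords.
  weight 1: 1 codewords.
  weight 2: 2 codewords.
  weight 3: 4 codewords.
  weight 4: 3 codewords.
  weight 5: 3 codewords.
  weight 6: 2 codewords.
Minimum distance d = smallest w > 0 with A_w > 0 = 1.
Sanity: Σ A_w = 16 = 2^4 = 16 ✓.


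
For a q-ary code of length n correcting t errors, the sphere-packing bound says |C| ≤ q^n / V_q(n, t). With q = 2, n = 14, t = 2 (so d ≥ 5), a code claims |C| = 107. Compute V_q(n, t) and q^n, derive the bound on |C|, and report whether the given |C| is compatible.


V_q(n, t) = 106, q^n = 16384, Hamming bound = 154, |C| = 107 ≤ bound (satisfied).

Step 1: Compute V_q(n, t) = Σ_{j=0}^2 C(n, j) (q−1)^j.
  j = 0: C(14,0)·(1)^0 = 1·1 = 1.
  j = 1: C(14,1)·(1)^1 = 14·1 = 14.
  j = 2: C(14,2)·(1)^2 = 91·1 = 91.
  V_q(n, t) = 1 + 14 + 91 = 106.
Step 2: q^n = 2^14 = 16384.
Step 3: Hamming bound ⌊q^n / V_q(n,t)⌋ = ⌊16384/106⌋ = 154.
Step 4: Compare |C| = 107 to 154: satisfied.
The claimed |C| lies below the Hamming bound.


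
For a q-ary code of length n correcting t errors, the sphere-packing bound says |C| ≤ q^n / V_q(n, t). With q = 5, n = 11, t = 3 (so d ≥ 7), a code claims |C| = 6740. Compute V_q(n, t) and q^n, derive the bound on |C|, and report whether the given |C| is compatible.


V_q(n, t) = 11485, q^n = 48828125, Hamming bound = 4251, |C| = 6740 > bound (violated).

Step 1: Compute V_q(n, t) = Σ_{j=0}^3 C(n, j) (q−1)^j.
  j = 0: C(11,0)·(4)^0 = 1·1 = 1.
  j = 1: C(11,1)·(4)^1 = 11·4 = 44.
  j = 2: C(11,2)·(4)^2 = 55·16 = 880.
  j = 3: C(11,3)·(4)^3 = 165·64 = 10560.
  V_q(n, t) = 1 + 44 + 880 + 10560 = 11485.
Step 2: q^n = 5^11 = 48828125.
Step 3: Hamming bound ⌊q^n / V_q(n,t)⌋ = ⌊48828125/11485⌋ = 4251.
Step 4: Compare |C| = 6740 to 4251: violated.
The claimed |C| lies above the Hamming bound, so no 5-ary code of length 11 with d ≥ 7 can have 6740 codewords.


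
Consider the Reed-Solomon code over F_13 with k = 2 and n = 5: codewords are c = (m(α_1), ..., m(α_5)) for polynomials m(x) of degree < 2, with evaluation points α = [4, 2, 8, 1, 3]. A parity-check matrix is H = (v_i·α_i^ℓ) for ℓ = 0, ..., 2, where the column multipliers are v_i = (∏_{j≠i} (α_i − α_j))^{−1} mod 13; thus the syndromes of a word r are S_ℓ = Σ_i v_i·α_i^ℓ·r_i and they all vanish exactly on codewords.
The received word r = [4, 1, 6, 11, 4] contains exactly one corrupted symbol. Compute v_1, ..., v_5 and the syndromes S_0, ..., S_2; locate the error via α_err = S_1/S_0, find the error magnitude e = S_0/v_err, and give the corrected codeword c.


S = (5, 7, 2), error at position 1, error magnitude e = 10, c = [7, 1, 6, 11, 4].

Step 1: column multipliers v_i = (∏_{j≠i}(α_i − α_j))^{−1} mod 13.
  i = 1 (α = 4): (4−2)(4−8)(4−1)(4−3) = 2·(−4)·3·1 = −24 ≡ 2, so v_1 = 2^{−1} = 7 (mod 13).
  i = 2 (α = 2): (2−4)(2−8)(2−1)(2−3) = (−2)·(−6)·1·(−1) = −12 ≡ 1, so v_2 = 1^{−1} = 1 (mod 13).
  i = 3 (α = 8): (8−4)(8−2)(8−1)(8−3) = 4·6·7·5 = 840 ≡ 8, so v_3 = 8^{−1} = 5 (mod 13).
  i = 4 (α = 1): (1−4)(1−2)(1−8)(1−3) = (−3)·(−1)·(−7)·(−2) = 42 ≡ 3, so v_4 = 3^{−1} = 9 (mod 13).
  i = 5 (α = 3): (3−4)(3−2)(3−8)(3−1) = (−1)·1·(−5)·2 = 10 ≡ 10, so v_5 = 10^{−1} = 4 (mod 13).
  v = [7, 1, 5, 9, 4].
Step 2: syndromes of r = [4, 1, 6, 11, 4] (all sums mod 13).
  S_0 = Σ v_i r_i = 7·4 + 1·1 + 5·6 + 9·11 + 4·4 = 174 ≡ 5.
  S_1 = Σ v_i α_i r_i = 7·4·4 + 1·2·1 + 5·8·6 + 9·1·11 + 4·3·4 = 501 ≡ 7.
  α_i^2 mod 13 = [3, 4, 12, 1, 9].
  S_2 = Σ v_i α_i^2 r_i = 7·3·4 + 1·4·1 + 5·12·6 + 9·1·11 + 4·9·4 = 691 ≡ 2.
  S = (5, 7, 2) ≠ 0, so r is not a codeword (an error is present).
Step 3: locate the error. For a single error e at position i, S_ℓ = v_i·e·α_i^ℓ, so α_err = S_1/S_0.
  S_0^{−1} = 5^{−1} = 8 (mod 13), so α_err = 7·8 = 56 ≡ 4 = α_1. Error position i = 1.
  Consistency check: S_2/S_1 = 2·2 = 4 ≡ 4 = α_err ✓ (single-error assumption holds).
Step 4: error magnitude e = S_0/v_1 = S_0·∏_{j≠1}(α_1 − α_j) = 5·2 = 10 ≡ 10 (mod 13).
Step 5: correct position 1: c_1 = r_1 − e = 4 − 10 ≡ 7 (mod 13). Hence c = [7, 1, 6, 11, 4].
  Check: interpolating c through the α_i gives m(x) = 8 + 3·x (degree < 2) with m(α_i) = c_i for every i, so c is indeed a codeword.


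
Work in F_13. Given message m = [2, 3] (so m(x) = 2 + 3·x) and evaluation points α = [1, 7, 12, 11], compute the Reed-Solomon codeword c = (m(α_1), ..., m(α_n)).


c = [5, 10, 12, 9]

Message polynomial: m(x) = 2 + 3·x (mod 13).
For each evaluation point α_i, compute m(α_i) mod 13:
  α_1 = 1: Horner steps 3 → 5, so m(1) = 5.
  α_2 = 7: Horner steps 3 → 10, so m(7) = 10.
  α_3 = 12: Horner steps 3 → 12, so m(12) = 12.
  α_4 = 11: Horner steps 3 → 9, so m(11) = 9.
Codeword c = [5, 10, 12, 9] ∈ F_13^4.


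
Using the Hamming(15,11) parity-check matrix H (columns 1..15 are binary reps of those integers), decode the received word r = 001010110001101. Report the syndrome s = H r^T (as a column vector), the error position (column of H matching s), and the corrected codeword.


s = (0, 1, 1, 1)^T, error position = 7, corrected codeword c = 001010010001101

Compute s = H r^T mod 2 one row at a time:
  s_1 = 1 + 0 + 0 + 0 + 1 + 1 + 0 + 1 = 4 ≡ 0 (mod 2).
  s_2 = 0 + 1 + 0 + 1 + 1 + 1 + 0 + 1 = 5 ≡ 1 (mod 2).
  s_3 = 0 + 1 + 0 + 1 + 0 + 0 + 0 + 1 = 3 ≡ 1 (mod 2).
  s_4 = 0 + 1 + 1 + 1 + 0 + 0 + 1 + 1 = 5 ≡ 1 (mod 2).
s = (0, 1, 1, 1)^T — this equals column 7 of H (binary 0111), so error is at position 7.
Correct: flip bit 7 of r = 001010110001101 to get c = 001010010001101.


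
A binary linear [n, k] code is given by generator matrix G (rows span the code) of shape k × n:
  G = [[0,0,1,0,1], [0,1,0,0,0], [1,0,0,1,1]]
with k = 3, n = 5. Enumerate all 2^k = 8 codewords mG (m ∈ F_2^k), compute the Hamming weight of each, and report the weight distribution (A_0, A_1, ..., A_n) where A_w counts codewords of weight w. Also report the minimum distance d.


Weight distribution: A_0 = 1, A_1 = 1, A_2 = 1, A_3 = 3, A_4 = 2. Minimum distance d = 1.

Enumerate all 2^3 = 8 messages m ∈ F_2^3.
For each, compute codeword c = mG in F_2^5, then tally its weight.
  m = 000 → c = 00000, weight = 0.
  m = 100 → c = 00101, weight = 2.
  m = 010 → c = 01000, weight = 1.
  m = 110 → c = 01101, weight = 3.
  m = 001 → c = 10011, weight = 3.
  m = 101 → c = 10110, weight = 3.
  m = 011 → c = 11011, weight = 4.
  m = 111 → c = 11110, weight = 4.
Tally weights:
  weight 0: 1 codewords.
  weight 1: 1 codewords.
  weight 2: 1 codewords.
  weight 3: 3 codewords.
  weight 4: 2 codewords.
Minimum distance d = smallest w > 0 with A_w > 0 = 1.
Sanity: Σ A_w = 8 = 2^3 = 8 ✓.


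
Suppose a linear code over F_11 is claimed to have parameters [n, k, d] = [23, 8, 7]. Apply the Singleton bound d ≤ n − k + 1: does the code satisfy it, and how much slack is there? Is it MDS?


Singleton RHS = n − k + 1 = 16, slack = 9, bound satisfied, not MDS.

Singleton bound: d ≤ n − k + 1.
Here n = 23, k = 8, so n − k + 1 = 16.
Given d = 7, check d ≤ 16: YES.
Slack = (n − k + 1) − d = 9.
The code is NOT MDS (slack = 9 > 0).
Description: the claimed parameters are [23, 8, 7]_11; such a code would be non-MDS.


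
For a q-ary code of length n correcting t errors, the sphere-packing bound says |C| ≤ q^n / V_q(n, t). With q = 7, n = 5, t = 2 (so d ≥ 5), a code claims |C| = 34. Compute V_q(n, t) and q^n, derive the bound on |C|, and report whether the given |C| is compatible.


V_q(n, t) = 391, q^n = 16807, Hamming bound = 42, |C| = 34 ≤ bound (satisfied).

Step 1: Compute V_q(n, t) = Σ_{j=0}^2 C(n, j) (q−1)^j.
  j = 0: C(5,0)·(6)^0 = 1·1 = 1.
  j = 1: C(5,1)·(6)^1 = 5·6 = 30.
  j = 2: C(5,2)·(6)^2 = 10·36 = 360.
  V_q(n, t) = 1 + 30 + 360 = 391.
Step 2: q^n = 7^5 = 16807.
Step 3: Hamming bound ⌊q^n / V_q(n,t)⌋ = ⌊16807/391⌋ = 42.
Step 4: Compare |C| = 34 to 42: satisfied.
The claimed |C| lies below the Hamming bound.


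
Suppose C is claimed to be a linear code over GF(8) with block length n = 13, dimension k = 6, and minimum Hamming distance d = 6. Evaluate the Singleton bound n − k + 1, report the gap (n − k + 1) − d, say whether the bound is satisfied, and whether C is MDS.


Singleton RHS = n − k + 1 = 8, slack = 2, bound satisfied, not MDS.

Singleton bound: d ≤ n − k + 1.
Here n = 13, k = 6, so n − k + 1 = 8.
Given d = 6, check d ≤ 8: YES.
Slack = (n − k + 1) − d = 2.
The code is NOT MDS (slack = 2 > 0).
Description: the claimed parameters are [13, 6, 6]_8; such a code would be non-MDS.


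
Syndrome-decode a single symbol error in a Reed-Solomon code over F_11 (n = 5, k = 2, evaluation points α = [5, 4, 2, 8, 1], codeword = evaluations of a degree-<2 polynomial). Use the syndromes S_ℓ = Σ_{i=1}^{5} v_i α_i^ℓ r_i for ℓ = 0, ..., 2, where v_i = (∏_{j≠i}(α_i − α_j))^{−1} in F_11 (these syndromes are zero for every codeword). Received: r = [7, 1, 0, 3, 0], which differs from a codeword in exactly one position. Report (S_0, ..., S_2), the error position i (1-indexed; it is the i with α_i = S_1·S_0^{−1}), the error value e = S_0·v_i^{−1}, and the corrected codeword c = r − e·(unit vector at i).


S = (4, 4, 4), error at position 5, error magnitude e = 6, c = [7, 1, 0, 3, 5].

Step 1: column multipliers v_i = (∏_{j≠i}(α_i − α_j))^{−1} mod 11.
  i = 1 (α = 5): (5−4)(5−2)(5−8)(5−1) = 1·3·(−3)·4 = −36 ≡ 8, so v_1 = 8^{−1} = 7 (mod 11).
  i = 2 (α = 4): (4−5)(4−2)(4−8)(4−1) = (−1)·2·(−4)·3 = 24 ≡ 2, so v_2 = 2^{−1} = 6 (mod 11).
  i = 3 (α = 2): (2−5)(2−4)(2−8)(2−1) = (−3)·(−2)·(−6)·1 = −36 ≡ 8, so v_3 = 8^{−1} = 7 (mod 11).
  i = 4 (α = 8): (8−5)(8−4)(8−2)(8−1) = 3·4·6·7 = 504 ≡ 9, so v_4 = 9^{−1} = 5 (mod 11).
  i = 5 (α = 1): (1−5)(1−4)(1−2)(1−8) = (−4)·(−3)·(−1)·(−7) = 84 ≡ 7, so v_5 = 7^{−1} = 8 (mod 11).
  v = [7, 6, 7, 5, 8].
Step 2: syndromes of r = [7, 1, 0, 3, 0] (all sums mod 11).
  S_0 = Σ v_i r_i = 7·7 + 6·1 + 7·0 + 5·3 + 8·0 = 70 ≡ 4.
  S_1 = Σ v_i α_i r_i = 7·5·7 + 6·4·1 + 7·2·0 + 5·8·3 + 8·1·0 = 389 ≡ 4.
  α_i^2 mod 11 = [3, 5, 4, 9, 1].
  S_2 = Σ v_i α_i^2 r_i = 7·3·7 + 6·5·1 + 7·4·0 + 5·9·3 + 8·1·0 = 312 ≡ 4.
  S = (4, 4, 4) ≠ 0, so r is not a codeword (an error is present).
Step 3: locate the error. For a single error e at position i, S_ℓ = v_i·e·α_i^ℓ, so α_err = S_1/S_0.
  S_0^{−1} = 4^{−1} = 3 (mod 11), so α_err = 4·3 = 12 ≡ 1 = α_5. Error position i = 5.
  Consistency check: S_2/S_1 = 4·3 = 12 ≡ 1 = α_err ✓ (single-error assumption holds).
Step 4: error magnitude e = S_0/v_5 = S_0·∏_{j≠5}(α_5 − α_j) = 4·7 = 28 ≡ 6 (mod 11).
Step 5: correct position 5: c_5 = r_5 − e = 0 − 6 ≡ 5 (mod 11). Hence c = [7, 1, 0, 3, 5].
  Check: interpolating c through the α_i gives m(x) = 10 + 6·x (degree < 2) with m(α_i) = c_i for every i, so c is indeed a codeword.


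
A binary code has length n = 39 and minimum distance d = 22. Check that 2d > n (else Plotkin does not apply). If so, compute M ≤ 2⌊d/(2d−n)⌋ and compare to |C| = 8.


Plotkin bound M ≤ 8; given |C| = 8 ≤ bound (satisfied).

Check applicability: 2d = 44, n = 39.
2d − n = 5 > 0, so Plotkin applies.
Compute d/(2d−n) = 22/5 ≈ 4.4000.
⌊d/(2d−n)⌋ = 4.
Plotkin bound: M ≤ 2·4 = 8.
Given |C| = 8, check: satisfied.
This |C| is at the Plotkin bound.


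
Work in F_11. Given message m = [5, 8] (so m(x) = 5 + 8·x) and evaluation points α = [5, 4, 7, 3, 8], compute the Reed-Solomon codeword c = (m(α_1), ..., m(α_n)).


c = [1, 4, 6, 7, 3]

Message polynomial: m(x) = 5 + 8·x (mod 11).
For each evaluation point α_i, compute m(α_i) mod 11:
  α_1 = 5: Horner steps 8 → 1, so m(5) = 1.
  α_2 = 4: Horner steps 8 → 4, so m(4) = 4.
  α_3 = 7: Horner steps 8 → 6, so m(7) = 6.
  α_4 = 3: Horner steps 8 → 7, so m(3) = 7.
  α_5 = 8: Horner steps 8 → 3, so m(8) = 3.
Codeword c = [1, 4, 6, 7, 3] ∈ F_11^5.


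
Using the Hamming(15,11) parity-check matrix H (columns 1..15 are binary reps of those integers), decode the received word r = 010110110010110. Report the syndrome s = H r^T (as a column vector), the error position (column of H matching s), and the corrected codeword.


s = (0, 1, 0, 0)^T, error position = 4, corrected codeword c = 010010110010110

Compute s = H r^T mod 2 one row at a time:
  s_1 = 1 + 0 + 0 + 1 + 0 + 1 + 1 + 0 = 4 ≡ 0 (mod 2).
  s_2 = 1 + 1 + 0 + 1 + 0 + 1 + 1 + 0 = 5 ≡ 1 (mod 2).
  s_3 = 1 + 0 + 0 + 1 + 0 + 1 + 1 + 0 = 4 ≡ 0 (mod 2).
  s_4 = 0 + 0 + 1 + 1 + 0 + 1 + 1 + 0 = 4 ≡ 0 (mod 2).
s = (0, 1, 0, 0)^T — this equals column 4 of H (binary 0100), so error is at position 4.
Correct: flip bit 4 of r = 010110110010110 to get c = 010010110010110.


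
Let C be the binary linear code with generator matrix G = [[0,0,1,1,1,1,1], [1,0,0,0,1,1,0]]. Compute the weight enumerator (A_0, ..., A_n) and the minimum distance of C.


Weight distribution: A_0 = 1, A_3 = 1, A_4 = 1, A_5 = 1. Minimum distance d = 3.

Enumerate all 2^2 = 4 messages m ∈ F_2^2.
For each, compute codeword c = mG in F_2^7, then tally its weight.
  m = 00 → c = 0000000, weight = 0.
  m = 10 → c = 0011111, weight = 5.
  m = 01 → c = 1000110, weight = 3.
  m = 11 → c = 1011001, weight = 4.
Tally weights:
  weight 0: 1 codewords.
  weight 3: 1 codewords.
  weight 4: 1 codewords.
  weight 5: 1 codewords.
Minimum distance d = smallest w > 0 with A_w > 0 = 3.
Sanity: Σ A_w = 4 = 2^2 = 4 ✓.


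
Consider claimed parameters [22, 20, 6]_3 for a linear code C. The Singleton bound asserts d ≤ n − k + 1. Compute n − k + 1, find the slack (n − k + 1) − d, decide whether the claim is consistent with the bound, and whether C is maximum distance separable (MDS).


Singleton RHS = n − k + 1 = 3, slack = -3, bound violated (no such code; not MDS).

Singleton bound: d ≤ n − k + 1.
Here n = 22, k = 20, so n − k + 1 = 3.
Given d = 6, check d ≤ 3: NO.
Slack = (n − k + 1) − d = -3.
The slack is negative: d = 6 exceeds n − k + 1 = 3 by 3, so the Singleton bound is violated and no linear [22, 20, 6]_3 code can exist. In particular it is not MDS (MDS requires d = n − k + 1 exactly).
Description: the claimed parameters are [22, 20, 6]_3; such a code would be impossible (violates the Singleton bound).


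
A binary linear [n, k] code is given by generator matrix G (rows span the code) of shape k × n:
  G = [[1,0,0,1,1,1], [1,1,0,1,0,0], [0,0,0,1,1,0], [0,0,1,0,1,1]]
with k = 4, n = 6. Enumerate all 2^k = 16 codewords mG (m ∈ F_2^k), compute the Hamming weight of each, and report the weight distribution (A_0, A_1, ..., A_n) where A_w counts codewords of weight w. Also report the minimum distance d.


Weight distribution: A_0 = 1, A_2 = 3, A_3 = 8, A_4 = 3, A_6 = 1. Minimum distance d = 2.

Enumerate all 2^4 = 16 messages m ∈ F_2^4.
For each, compute codeword c = mG in F_2^6, then tally its weight.
  m = 0000 → c = 000000, weight = 0.
  m = 1000 → c = 100111, weight = 4.
  m = 0100 → c = 110100, weight = 3.
  m = 1100 → c = 010011, weight = 3.
  m = 0010 → c = 000110, weight = 2.
  m = 1010 → c = 100001, weight = 2.
  m = 0110 → c = 110010, weight = 3.
  m = 1110 → c = 010101, weight = 3.
  m = 0001 → c = 001011, weight = 3.
  m = 1001 → c = 101100, weight = 3.
  m = 0101 → c = 111111, weight = 6.
  m = 1101 → c = 011000, weight = 2.
  m = 0011 → c = 001101, weight = 3.
  m = 1011 → c = 101010, weight = 3.
  m = 0111 → c = 111001, weight = 4.
  m = 1111 → c = 011110, weight = 4.
Tally weights:
  weight 0: 1 codewords.
  weight 2: 3 codewords.
  weight 3: 8 codewords.
  weight 4: 3 codewords.
  weight 6: 1 codewords.
Minimum distance d = smallest w > 0 with A_w > 0 = 2.
Sanity: Σ A_w = 16 = 2^4 = 16 ✓.


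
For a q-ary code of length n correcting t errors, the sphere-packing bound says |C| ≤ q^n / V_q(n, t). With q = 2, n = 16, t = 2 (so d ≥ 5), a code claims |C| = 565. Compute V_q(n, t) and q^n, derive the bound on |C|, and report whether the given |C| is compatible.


V_q(n, t) = 137, q^n = 65536, Hamming bound = 478, |C| = 565 > bound (violated).

Step 1: Compute V_q(n, t) = Σ_{j=0}^2 C(n, j) (q−1)^j.
  j = 0: C(16,0)·(1)^0 = 1·1 = 1.
  j = 1: C(16,1)·(1)^1 = 16·1 = 16.
  j = 2: C(16,2)·(1)^2 = 120·1 = 120.
  V_q(n, t) = 1 + 16 + 120 = 137.
Step 2: q^n = 2^16 = 65536.
Step 3: Hamming bound ⌊q^n / V_q(n,t)⌋ = ⌊65536/137⌋ = 478.
Step 4: Compare |C| = 565 to 478: violated.
The claimed |C| lies above the Hamming bound, so no 2-ary code of length 16 with d ≥ 5 can have 565 codewords.


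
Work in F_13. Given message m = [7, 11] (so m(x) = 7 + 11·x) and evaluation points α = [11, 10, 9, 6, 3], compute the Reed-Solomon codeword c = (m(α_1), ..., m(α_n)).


c = [11, 0, 2, 8, 1]

Message polynomial: m(x) = 7 + 11·x (mod 13).
For each evaluation point α_i, compute m(α_i) mod 13:
  α_1 = 11: Horner steps 11 → 11, so m(11) = 11.
  α_2 = 10: Horner steps 11 → 0, so m(10) = 0.
  α_3 = 9: Horner steps 11 → 2, so m(9) = 2.
  α_4 = 6: Horner steps 11 → 8, so m(6) = 8.
  α_5 = 3: Horner steps 11 → 1, so m(3) = 1.
Codeword c = [11, 0, 2, 8, 1] ∈ F_13^5.


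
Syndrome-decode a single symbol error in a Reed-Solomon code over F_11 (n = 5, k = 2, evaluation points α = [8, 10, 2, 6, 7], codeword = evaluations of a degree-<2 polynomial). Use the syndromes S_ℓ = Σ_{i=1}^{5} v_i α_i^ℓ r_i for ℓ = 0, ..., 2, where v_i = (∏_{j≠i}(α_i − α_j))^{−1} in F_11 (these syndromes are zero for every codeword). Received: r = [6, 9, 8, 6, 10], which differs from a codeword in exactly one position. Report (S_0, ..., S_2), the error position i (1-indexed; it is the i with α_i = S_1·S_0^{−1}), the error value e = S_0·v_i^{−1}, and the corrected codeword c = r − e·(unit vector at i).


S = (3, 7, 9), error at position 4, error magnitude e = 3, c = [6, 9, 8, 3, 10].

Step 1: column multipliers v_i = (∏_{j≠i}(α_i − α_j))^{−1} mod 11.
  i = 1 (α = 8): (8−10)(8−2)(8−6)(8−7) = (−2)·6·2·1 = −24 ≡ 9, so v_1 = 9^{−1} = 5 (mod 11).
  i = 2 (α = 10): (10−8)(10−2)(10−6)(10−7) = 2·8·4·3 = 192 ≡ 5, so v_2 = 5^{−1} = 9 (mod 11).
  i = 3 (α = 2): (2−8)(2−10)(2−6)(2−7) = (−6)·(−8)·(−4)·(−5) = 960 ≡ 3, so v_3 = 3^{−1} = 4 (mod 11).
  i = 4 (α = 6): (6−8)(6−10)(6−2)(6−7) = (−2)·(−4)·4·(−1) = −32 ≡ 1, so v_4 = 1^{−1} = 1 (mod 11).
  i = 5 (α = 7): (7−8)(7−10)(7−2)(7−6) = (−1)·(−3)·5·1 = 15 ≡ 4, so v_5 = 4^{−1} = 3 (mod 11).
  v = [5, 9, 4, 1, 3].
Step 2: syndromes of r = [6, 9, 8, 6, 10] (all sums mod 11).
  S_0 = Σ v_i r_i = 5·6 + 9·9 + 4·8 + 1·6 + 3·10 = 179 ≡ 3.
  S_1 = Σ v_i α_i r_i = 5·8·6 + 9·10·9 + 4·2·8 + 1·6·6 + 3·7·10 = 1360 ≡ 7.
  α_i^2 mod 11 = [9, 1, 4, 3, 5].
  S_2 = Σ v_i α_i^2 r_i = 5·9·6 + 9·1·9 + 4·4·8 + 1·3·6 + 3·5·10 = 647 ≡ 9.
  S = (3, 7, 9) ≠ 0, so r is not a codeword (an error is present).
Step 3: locate the error. For a single error e at position i, S_ℓ = v_i·e·α_i^ℓ, so α_err = S_1/S_0.
  S_0^{−1} = 3^{−1} = 4 (mod 11), so α_err = 7·4 = 28 ≡ 6 = α_4. Error position i = 4.
  Consistency check: S_2/S_1 = 9·8 = 72 ≡ 6 = α_err ✓ (single-error assumption holds).
Step 4: error magnitude e = S_0/v_4 = S_0·∏_{j≠4}(α_4 − α_j) = 3·1 = 3 ≡ 3 (mod 11).
Step 5: correct position 4: c_4 = r_4 − e = 6 − 3 ≡ 3 (mod 11). Hence c = [6, 9, 8, 3, 10].
  Check: interpolating c through the α_i gives m(x) = 5 + 7·x (degree < 2) with m(α_i) = c_i for every i, so c is indeed a codeword.


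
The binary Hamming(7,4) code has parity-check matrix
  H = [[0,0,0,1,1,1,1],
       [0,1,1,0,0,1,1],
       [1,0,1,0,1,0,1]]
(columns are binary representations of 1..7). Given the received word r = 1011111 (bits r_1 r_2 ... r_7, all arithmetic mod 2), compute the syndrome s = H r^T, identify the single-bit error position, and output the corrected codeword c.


s = (0, 1, 0)^T, error position = 2, corrected codeword c = 1111111

Compute s = H r^T mod 2 one row at a time:
  s_1 = 1 + 1 + 1 + 1 = 4 ≡ 0 (mod 2).
  s_2 = 0 + 1 + 1 + 1 = 3 ≡ 1 (mod 2).
  s_3 = 1 + 1 + 1 + 1 = 4 ≡ 0 (mod 2).
s = (0, 1, 0)^T — this equals column 2 of H (binary 010), so error is at position 2.
Correct: flip bit 2 of r = 1011111 to get c = 1111111.


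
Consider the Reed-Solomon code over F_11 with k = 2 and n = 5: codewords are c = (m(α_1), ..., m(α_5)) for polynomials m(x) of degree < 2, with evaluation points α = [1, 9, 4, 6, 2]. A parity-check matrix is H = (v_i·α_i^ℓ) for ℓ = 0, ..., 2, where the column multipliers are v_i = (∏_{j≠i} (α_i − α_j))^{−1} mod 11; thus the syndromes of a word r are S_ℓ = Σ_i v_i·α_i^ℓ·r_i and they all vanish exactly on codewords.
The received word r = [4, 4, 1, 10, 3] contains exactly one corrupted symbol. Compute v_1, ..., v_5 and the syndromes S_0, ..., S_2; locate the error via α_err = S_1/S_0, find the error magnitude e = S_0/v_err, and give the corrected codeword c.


S = (2, 7, 8), error at position 2, error magnitude e = 8, c = [4, 7, 1, 10, 3].

Step 1: column multipliers v_i = (∏_{j≠i}(α_i − α_j))^{−1} mod 11.
  i = 1 (α = 1): (1−9)(1−4)(1−6)(1−2) = (−8)·(−3)·(−5)·(−1) = 120 ≡ 10, so v_1 = 10^{−1} = 10 (mod 11).
  i = 2 (α = 9): (9−1)(9−4)(9−6)(9−2) = 8·5·3·7 = 840 ≡ 4, so v_2 = 4^{−1} = 3 (mod 11).
  i = 3 (α = 4): (4−1)(4−9)(4−6)(4−2) = 3·(−5)·(−2)·2 = 60 ≡ 5, so v_3 = 5^{−1} = 9 (mod 11).
  i = 4 (α = 6): (6−1)(6−9)(6−4)(6−2) = 5·(−3)·2·4 = −120 ≡ 1, so v_4 = 1^{−1} = 1 (mod 11).
  i = 5 (α = 2): (2−1)(2−9)(2−4)(2−6) = 1·(−7)·(−2)·(−4) = −56 ≡ 10, so v_5 = 10^{−1} = 10 (mod 11).
  v = [10, 3, 9, 1, 10].
Step 2: syndromes of r = [4, 4, 1, 10, 3] (all sums mod 11).
  S_0 = Σ v_i r_i = 10·4 + 3·4 + 9·1 + 1·10 + 10·3 = 101 ≡ 2.
  S_1 = Σ v_i α_i r_i = 10·1·4 + 3·9·4 + 9·4·1 + 1·6·10 + 10·2·3 = 304 ≡ 7.
  α_i^2 mod 11 = [1, 4, 5, 3, 4].
  S_2 = Σ v_i α_i^2 r_i = 10·1·4 + 3·4·4 + 9·5·1 + 1·3·10 + 10·4·3 = 283 ≡ 8.
  S = (2, 7, 8) ≠ 0, so r is not a codeword (an error is present).
Step 3: locate the error. For a single error e at position i, S_ℓ = v_i·e·α_i^ℓ, so α_err = S_1/S_0.
  S_0^{−1} = 2^{−1} = 6 (mod 11), so α_err = 7·6 = 42 ≡ 9 = α_2. Error position i = 2.
  Consistency check: S_2/S_1 = 8·8 = 64 ≡ 9 = α_err ✓ (single-error assumption holds).
Step 4: error magnitude e = S_0/v_2 = S_0·∏_{j≠2}(α_2 − α_j) = 2·4 = 8 ≡ 8 (mod 11).
Step 5: correct position 2: c_2 = r_2 − e = 4 − 8 ≡ 7 (mod 11). Hence c = [4, 7, 1, 10, 3].
  Check: interpolating c through the α_i gives m(x) = 5 + 10·x (degree < 2) with m(α_i) = c_i for every i, so c is indeed a codeword.


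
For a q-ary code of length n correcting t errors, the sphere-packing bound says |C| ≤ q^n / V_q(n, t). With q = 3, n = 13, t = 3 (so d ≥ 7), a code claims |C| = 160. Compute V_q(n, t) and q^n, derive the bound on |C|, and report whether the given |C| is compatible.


V_q(n, t) = 2627, q^n = 1594323, Hamming bound = 606, |C| = 160 ≤ bound (satisfied).

Step 1: Compute V_q(n, t) = Σ_{j=0}^3 C(n, j) (q−1)^j.
  j = 0: C(13,0)·(2)^0 = 1·1 = 1.
  j = 1: C(13,1)·(2)^1 = 13·2 = 26.
  j = 2: C(13,2)·(2)^2 = 78·4 = 312.
  j = 3: C(13,3)·(2)^3 = 286·8 = 2288.
  V_q(n, t) = 1 + 26 + 312 + 2288 = 2627.
Step 2: q^n = 3^13 = 1594323.
Step 3: Hamming bound ⌊q^n / V_q(n,t)⌋ = ⌊1594323/2627⌋ = 606.
Step 4: Compare |C| = 160 to 606: satisfied.
The claimed |C| lies below the Hamming bound.


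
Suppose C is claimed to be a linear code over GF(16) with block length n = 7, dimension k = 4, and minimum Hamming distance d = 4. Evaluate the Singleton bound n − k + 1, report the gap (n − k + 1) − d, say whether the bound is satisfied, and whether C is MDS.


Singleton RHS = n − k + 1 = 4, slack = 0, bound satisfied, MDS.

Singleton bound: d ≤ n − k + 1.
Here n = 7, k = 4, so n − k + 1 = 4.
Given d = 4, check d ≤ 4: YES.
Slack = (n − k + 1) − d = 0.
The code is MDS (slack = 0).
Description: the claimed parameters are [7, 4, 4]_16; such a code would be MDS (meets Singleton bound).


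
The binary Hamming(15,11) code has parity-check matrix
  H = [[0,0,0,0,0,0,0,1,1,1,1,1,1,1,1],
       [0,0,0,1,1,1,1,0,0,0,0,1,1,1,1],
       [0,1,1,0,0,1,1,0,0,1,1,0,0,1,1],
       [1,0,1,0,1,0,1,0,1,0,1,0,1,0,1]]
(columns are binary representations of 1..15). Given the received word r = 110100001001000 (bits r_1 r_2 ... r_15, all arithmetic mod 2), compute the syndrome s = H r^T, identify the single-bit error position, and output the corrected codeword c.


s = (0, 0, 1, 0)^T, error position = 2, corrected codeword c = 100100001001000

Compute s = H r^T mod 2 one row at a time:
  s_1 = 0 + 1 + 0 + 0 + 1 + 0 + 0 + 0 = 2 ≡ 0 (mod 2).
  s_2 = 1 + 0 + 0 + 0 + 1 + 0 + 0 + 0 = 2 ≡ 0 (mod 2).
  s_3 = 1 + 0 + 0 + 0 + 0 + 0 + 0 + 0 = 1 ≡ 1 (mod 2).
  s_4 = 1 + 0 + 0 + 0 + 1 + 0 + 0 + 0 = 2 ≡ 0 (mod 2).
s = (0, 0, 1, 0)^T — this equals column 2 of H (binary 0010), so error is at position 2.
Correct: flip bit 2 of r = 110100001001000 to get c = 100100001001000.


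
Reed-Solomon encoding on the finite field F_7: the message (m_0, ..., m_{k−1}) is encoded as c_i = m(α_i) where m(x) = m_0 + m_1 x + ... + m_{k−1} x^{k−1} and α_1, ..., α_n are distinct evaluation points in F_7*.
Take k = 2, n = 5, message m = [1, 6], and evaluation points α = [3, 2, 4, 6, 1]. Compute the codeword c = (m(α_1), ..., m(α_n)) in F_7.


c = [5, 6, 4, 2, 0]

Message polynomial: m(x) = 1 + 6·x (mod 7).
For each evaluation point α_i, compute m(α_i) mod 7:
  α_1 = 3: Horner steps 6 → 5, so m(3) = 5.
  α_2 = 2: Horner steps 6 → 6, so m(2) = 6.
  α_3 = 4: Horner steps 6 → 4, so m(4) = 4.
  α_4 = 6: Horner steps 6 → 2, so m(6) = 2.
  α_5 = 1: Horner steps 6 → 0, so m(1) = 0.
Codeword c = [5, 6, 4, 2, 0] ∈ F_7^5.


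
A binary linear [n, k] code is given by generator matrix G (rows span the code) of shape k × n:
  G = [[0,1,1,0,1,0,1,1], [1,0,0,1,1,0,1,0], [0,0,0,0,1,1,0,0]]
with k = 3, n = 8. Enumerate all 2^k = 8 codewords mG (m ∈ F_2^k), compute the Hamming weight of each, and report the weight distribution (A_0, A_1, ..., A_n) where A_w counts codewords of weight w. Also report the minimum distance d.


Weight distribution: A_0 = 1, A_2 = 1, A_4 = 2, A_5 = 3, A_7 = 1. Minimum distance d = 2.

Enumerate all 2^3 = 8 messages m ∈ F_2^3.
For each, compute codeword c = mG in F_2^8, then tally its weight.
  m = 000 → c = 00000000, weight = 0.
  m = 100 → c = 01101011, weight = 5.
  m = 010 → c = 10011010, weight = 4.
  m = 110 → c = 11110001, weight = 5.
  m = 001 → c = 00001100, weight = 2.
  m = 101 → c = 01100111, weight = 5.
  m = 011 → c = 10010110, weight = 4.
  m = 111 → c = 11111101, weight = 7.
Tally weights:
  weight 0: 1 codewords.
  weight 2: 1 codewords.
  weight 4: 2 codewords.
  weight 5: 3 codewords.
  weight 7: 1 codewords.
Minimum distance d = smallest w > 0 with A_w > 0 = 2.
Sanity: Σ A_w = 8 = 2^3 = 8 ✓.


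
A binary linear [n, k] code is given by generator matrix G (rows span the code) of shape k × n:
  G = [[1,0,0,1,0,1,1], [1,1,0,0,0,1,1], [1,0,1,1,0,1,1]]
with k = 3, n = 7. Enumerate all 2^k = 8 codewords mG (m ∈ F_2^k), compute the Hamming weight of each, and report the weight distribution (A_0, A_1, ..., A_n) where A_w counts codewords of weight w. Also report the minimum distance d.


Weight distribution: A_0 = 1, A_1 = 1, A_2 = 1, A_3 = 1, A_4 = 2, A_5 = 2. Minimum distance d = 1.

Enumerate all 2^3 = 8 messages m ∈ F_2^3.
For each, compute codeword c = mG in F_2^7, then tally its weight.
  m = 000 → c = 0000000, weight = 0.
  m = 100 → c = 1001011, weight = 4.
  m = 010 → c = 1100011, weight = 4.
  m = 110 → c = 0101000, weight = 2.
  m = 001 → c = 1011011, weight = 5.
  m = 101 → c = 0010000, weight = 1.
  m = 011 → c = 0111000, weight = 3.
  m = 111 → c = 1110011, weight = 5.
Tally weights:
  weight 0: 1 codewords.
  weight 1: 1 codewords.
  weight 2: 1 codewords.
  weight 3: 1 codewords.
  weight 4: 2 codewords.
  weight 5: 2 codewords.
Minimum distance d = smallest w > 0 with A_w > 0 = 1.
Sanity: Σ A_w = 8 = 2^3 = 8 ✓.
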